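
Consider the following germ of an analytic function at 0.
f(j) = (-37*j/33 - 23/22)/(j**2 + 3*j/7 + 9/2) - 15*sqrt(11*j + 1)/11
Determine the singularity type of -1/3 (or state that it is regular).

Denominator factors: j**2 + 3*j/7 + 9/2 = 563/126 at j = -1/3 — none vanishes.
Branch term sqrt(1 - j/(-1/11)): argument at -1/3 is -8/3, nonzero, so -1/3 is not its branch point (a point on a principal cut is still regular for the continued germ).
So the germ continues analytically to -1/3.

The point is a regular point.


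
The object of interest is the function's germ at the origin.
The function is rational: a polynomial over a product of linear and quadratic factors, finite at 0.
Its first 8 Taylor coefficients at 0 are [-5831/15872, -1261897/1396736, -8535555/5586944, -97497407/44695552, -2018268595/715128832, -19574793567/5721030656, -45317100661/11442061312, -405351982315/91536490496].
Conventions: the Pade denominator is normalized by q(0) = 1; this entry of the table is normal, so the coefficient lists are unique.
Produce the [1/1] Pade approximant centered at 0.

Taylor coefficients needed (read off): a_0 = -5831/15872, a_1 = -1261897/1396736, a_2 = -8535555/5586944.
Write the denominator as Q(r) = 1 + q1*r. Requiring Q*f - P = O(r^3) with deg P <= 1 kills the coefficients of r^2..r^2 in Q*f:
  r^2: a_2 + q1*a_1 = 0, i.e. -8535555/5586944 + (-1261897/1396736)*q1 = 0.
Solving this linear system: q1 = -24885/14716.
The numerator is Q*f truncated at degree 1: P0 = a_0 = -5831/15872; P1 = a_1 + q1*a_0 = -1450221493/5138591744.

The Pade approximant has numerator coefficients [-5831/15872, -1450221493/5138591744]; denominator coefficients [1, -24885/14716].


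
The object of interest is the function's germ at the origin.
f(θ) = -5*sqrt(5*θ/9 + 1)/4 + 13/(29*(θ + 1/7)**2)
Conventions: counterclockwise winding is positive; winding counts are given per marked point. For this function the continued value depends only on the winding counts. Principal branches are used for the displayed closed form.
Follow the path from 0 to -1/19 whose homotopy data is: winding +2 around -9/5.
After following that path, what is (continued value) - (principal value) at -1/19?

The rational part is single-valued and drops out of the difference; each branch term changes only by its own monodromy.
(-5/4)*sqrt(1 - θ/(-9/5)): winding +2 is even, the square root returns to the same sheet, contribution 0.
Summing the contributions at θ = -1/19 gives 0.

Continued minus principal equals 0.


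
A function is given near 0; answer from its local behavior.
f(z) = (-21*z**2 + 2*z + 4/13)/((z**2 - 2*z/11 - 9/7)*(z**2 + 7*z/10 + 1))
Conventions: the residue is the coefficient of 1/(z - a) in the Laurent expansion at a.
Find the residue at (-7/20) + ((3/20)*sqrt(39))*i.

The residue is (-8299445/3931941) + ((124160575/153345699)*sqrt(39))*i.

The factor z**2 + 7*z/10 + 1 splits as (z - a)(z - a') with a = (-7/20) + ((3/20)*sqrt(39))*i, a' = (-7/20) - ((3/20)*sqrt(39))*i. At the order-1 pole a set g(z) = (z - a)*f(z) = [(-21*z**2 + 2*z + 4/13)/(z**2 - 2*z/11 - 9/7)] / (z - a').
Simple pole: residue = g(a) at a = (-7/20) + ((3/20)*sqrt(39))*i, which is (-8299445/3931941) + ((124160575/153345699)*sqrt(39))*i.


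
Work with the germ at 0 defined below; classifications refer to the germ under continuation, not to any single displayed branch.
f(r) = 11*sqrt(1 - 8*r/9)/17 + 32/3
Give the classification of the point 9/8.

The term (11/17)*sqrt(1 - r/(9/8)) has argument 1 - 9/8/(9/8) = 0 at 9/8: a square-root (algebraic, two-sheeted) branch point; the remaining terms are analytic or single-valued there.

The point is an algebraic (square-root) branch point.


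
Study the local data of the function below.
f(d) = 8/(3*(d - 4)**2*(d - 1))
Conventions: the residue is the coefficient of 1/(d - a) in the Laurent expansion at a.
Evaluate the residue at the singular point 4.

The residue is -8/27.

At the order-2 pole 4 set g(d) = (d - (4))^2*f(d) = 8/(3*(d - 1)).
Order-2 pole: residue = g'(a); g'(4) = -8/27, so the residue is -8/27.


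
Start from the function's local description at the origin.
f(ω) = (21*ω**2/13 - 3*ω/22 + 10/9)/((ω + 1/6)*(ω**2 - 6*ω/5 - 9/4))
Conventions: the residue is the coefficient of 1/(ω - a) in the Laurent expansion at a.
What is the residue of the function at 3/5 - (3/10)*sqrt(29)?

The residue is 14303/13013 - (45583/6792786)*sqrt(29).

The factor ω**2 - 6*ω/5 - 9/4 splits as (ω - a)(ω - a') with a = 3/5 - (3/10)*sqrt(29), a' = 3/5 + (3/10)*sqrt(29). At the order-1 pole a set g(ω) = (ω - a)*f(ω) = [(21*ω**2/13 - 3*ω/22 + 10/9)/(ω + 1/6)] / (ω - a').
Simple pole: residue = g(a) at a = 3/5 - (3/10)*sqrt(29), which is 14303/13013 - (45583/6792786)*sqrt(29).


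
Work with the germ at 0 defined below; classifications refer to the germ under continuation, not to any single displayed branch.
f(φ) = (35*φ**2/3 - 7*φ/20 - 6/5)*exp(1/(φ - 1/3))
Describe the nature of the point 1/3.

The exponent 1/(φ - (1/3)) has a pole at 1/3, so exp(1/(φ - (1/3))) takes every nonzero value near it: an essential singularity (not a pole of any order).

The point is an essential singularity.


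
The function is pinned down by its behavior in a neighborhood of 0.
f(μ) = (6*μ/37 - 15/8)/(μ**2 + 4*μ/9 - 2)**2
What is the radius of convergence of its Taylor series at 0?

The radius of convergence is -2/9 + (1/9)*sqrt(166).

Denominator factor (μ**2 + 4*μ/9 - 2)^2: discriminant 664/81, real irrational roots -2/9 + (1/9)*sqrt(166) and -2/9 - (1/9)*sqrt(166); poles of order 2, moduli -2/9 + (1/9)*sqrt(166) and 2/9 + (1/9)*sqrt(166).
The radius of convergence is the smallest modulus among the singular points: -2/9 + (1/9)*sqrt(166).


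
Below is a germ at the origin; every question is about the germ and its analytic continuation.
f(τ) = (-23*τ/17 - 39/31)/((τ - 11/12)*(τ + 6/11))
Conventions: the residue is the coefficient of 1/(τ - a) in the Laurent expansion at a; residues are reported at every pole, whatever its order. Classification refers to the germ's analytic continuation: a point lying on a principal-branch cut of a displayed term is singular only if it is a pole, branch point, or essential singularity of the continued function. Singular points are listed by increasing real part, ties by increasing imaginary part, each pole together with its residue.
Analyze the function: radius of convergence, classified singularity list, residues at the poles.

Denominator factor (τ - 11/12): pole of order 1 at 11/12, modulus 11/12.
Denominator factor (τ + 6/11): pole of order 1 at -6/11, modulus 6/11.
The radius of convergence is the smallest modulus among the singular points: 6/11.
At the order-1 pole -6/11 set g(τ) = (τ - (-6/11))*f(τ) = (-23*τ/17 - 39/31)/(τ - 11/12).
Simple pole: residue = g(a) at a = -6/11, which is 36180/101711.
At the order-1 pole 11/12 set g(τ) = (τ - (11/12))*f(τ) = (-23*τ/17 - 39/31)/(τ + 6/11).
Simple pole: residue = g(a) at a = 11/12, which is -173789/101711.
List the singular points by increasing real part (a conjugate pair: the negative imaginary part first).

Radius of convergence at 0: 6/11.
At -6/11: a pole of order 1; residue 36180/101711.
At 11/12: a pole of order 1; residue -173789/101711.


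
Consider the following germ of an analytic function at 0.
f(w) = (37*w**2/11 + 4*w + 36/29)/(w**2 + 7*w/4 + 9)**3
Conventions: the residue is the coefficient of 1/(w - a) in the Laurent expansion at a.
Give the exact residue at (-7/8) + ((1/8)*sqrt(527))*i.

The factor w**2 + 7*w/4 + 9 splits as (w - a)(w - a') with a = (-7/8) + ((1/8)*sqrt(527))*i, a' = (-7/8) - ((1/8)*sqrt(527))*i. At the order-3 pole a set g(w) = (w - a)^3*f(w) = [37*w**2/11 + 4*w + 36/29] / (w - a')^3.
Order-3 pole: residue = g''(a)/2; g''((-7/8) + ((1/8)*sqrt(527))*i) = -((37431424/46689855377)*sqrt(527))*i, so the residue is -((18715712/46689855377)*sqrt(527))*i.

The residue is -((18715712/46689855377)*sqrt(527))*i.


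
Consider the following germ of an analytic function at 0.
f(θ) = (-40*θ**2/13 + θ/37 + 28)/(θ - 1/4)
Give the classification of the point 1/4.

The denominator factor θ - 1/4 vanishes at 1/4 and appears to the power 1; the numerator there equals 53515/1924, nonzero, and no other factor vanishes.
Hence a pole whose order is the multiplicity, 1.

The point is a pole of order 1.


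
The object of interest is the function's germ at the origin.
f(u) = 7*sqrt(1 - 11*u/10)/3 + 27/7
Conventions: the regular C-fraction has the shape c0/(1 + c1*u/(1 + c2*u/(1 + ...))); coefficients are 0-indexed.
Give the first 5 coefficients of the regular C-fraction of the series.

The regular C-fraction coefficients are [130/21, 539/2600, -627/1300, -143/912, -1793/4560].

Taylor coefficients (expand at 0): a_0 = 130/21, a_1 = -77/60, a_2 = -847/2400, a_3 = -9317/48000, a_4 = -102487/768000.
c0 = a_0 = 130/21. Peel one level at a time: if S = 1 + c*u/S' with S'(0) = 1, then c is the u-coefficient of S and S' = c*u/(S - 1).
S_1 = c0/f = 1 + (539/2600)*u + (337953/3380000)*u^2 + ...; c1 = 539/2600.
S_2 = c1*u/(S_1 - 1) = 1 + (-627/1300)*u + (-121/1600)*u^2 + ...; c2 = -627/1300.
S_3 = c2*u/(S_2 - 1) = 1 + (-143/912)*u + (-256399/4158720)*u^2 + ...; c3 = -143/912.
S_4 = c3*u/(S_3 - 1) = 1 + (-1793/4560)*u + ...; c4 = -1793/4560.


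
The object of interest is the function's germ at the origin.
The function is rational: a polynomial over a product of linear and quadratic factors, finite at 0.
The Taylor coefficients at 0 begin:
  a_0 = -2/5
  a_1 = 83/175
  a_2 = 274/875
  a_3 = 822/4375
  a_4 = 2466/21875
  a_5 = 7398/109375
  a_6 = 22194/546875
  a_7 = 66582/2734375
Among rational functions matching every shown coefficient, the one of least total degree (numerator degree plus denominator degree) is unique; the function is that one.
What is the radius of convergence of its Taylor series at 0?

No rational of total degree below 3 reproduces all 8 coefficients; solving the [2/1] Pade equations on them gives f(ψ) = (-ψ**2/21 - 25*ψ/21 + 2/3)/(ψ - 5/3), whose expansion matches every shown term.
Denominator factor (ψ - 5/3): pole of order 1 at 5/3, modulus 5/3.
The radius of convergence is the smallest modulus among the singular points: 5/3.

The radius of convergence is 5/3.


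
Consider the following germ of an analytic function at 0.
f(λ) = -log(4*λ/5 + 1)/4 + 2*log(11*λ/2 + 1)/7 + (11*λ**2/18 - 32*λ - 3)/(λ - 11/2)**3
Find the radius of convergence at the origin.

Denominator factor (λ - 11/2)^3: pole of order 3 at 11/2, modulus 11/2.
Branch term (2/7)*log(1 - λ/(-2/11)): its argument vanishes at λ = -2/11, a logarithmic branch point, modulus 2/11.
Branch term (-1/4)*log(1 - λ/(-5/4)): its argument vanishes at λ = -5/4, a logarithmic branch point, modulus 5/4.
The radius of convergence is the smallest modulus among the singular points: 2/11.

The radius of convergence is 2/11.


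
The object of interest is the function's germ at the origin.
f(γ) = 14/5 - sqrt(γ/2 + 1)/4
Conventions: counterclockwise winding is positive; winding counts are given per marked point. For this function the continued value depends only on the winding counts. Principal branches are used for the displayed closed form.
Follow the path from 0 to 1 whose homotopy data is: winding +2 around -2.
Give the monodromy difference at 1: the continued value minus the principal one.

The rational part is single-valued and drops out of the difference; each branch term changes only by its own monodromy.
(-1/4)*sqrt(1 - γ/(-2)): winding +2 is even, the square root returns to the same sheet, contribution 0.
Summing the contributions at γ = 1 gives 0.

Continued minus principal equals 0.


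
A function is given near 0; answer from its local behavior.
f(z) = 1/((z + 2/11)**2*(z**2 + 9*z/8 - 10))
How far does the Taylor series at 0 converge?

The radius of convergence is 2/11.

Denominator factor (z + 2/11)^2: pole of order 2 at -2/11, modulus 2/11.
Denominator factor (z**2 + 9*z/8 - 10): discriminant 2641/64, real irrational roots -9/16 + (1/16)*sqrt(2641) and -9/16 - (1/16)*sqrt(2641); poles of order 1, moduli -9/16 + (1/16)*sqrt(2641) and 9/16 + (1/16)*sqrt(2641).
The radius of convergence is the smallest modulus among the singular points: 2/11.


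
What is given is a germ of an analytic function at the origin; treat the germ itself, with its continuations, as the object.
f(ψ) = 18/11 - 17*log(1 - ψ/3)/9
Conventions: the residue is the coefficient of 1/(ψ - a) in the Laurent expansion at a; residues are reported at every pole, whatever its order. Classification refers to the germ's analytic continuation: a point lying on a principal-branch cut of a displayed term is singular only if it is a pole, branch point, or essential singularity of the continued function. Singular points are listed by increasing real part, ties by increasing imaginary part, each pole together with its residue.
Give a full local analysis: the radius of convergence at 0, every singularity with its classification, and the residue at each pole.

Radius of convergence at 0: 3.
At 3: a logarithmic branch point.

Branch term (-17/9)*log(1 - ψ/(3)): its argument vanishes at ψ = 3, a logarithmic branch point, modulus 3.
The radius of convergence is the smallest modulus among the singular points: 3.


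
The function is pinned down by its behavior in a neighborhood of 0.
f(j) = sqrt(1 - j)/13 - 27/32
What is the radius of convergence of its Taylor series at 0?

The radius of convergence is 1.

Branch term (1/13)*sqrt(1 - j/(1)): its argument vanishes at j = 1, a square-root branch point, modulus 1.
The radius of convergence is the smallest modulus among the singular points: 1.


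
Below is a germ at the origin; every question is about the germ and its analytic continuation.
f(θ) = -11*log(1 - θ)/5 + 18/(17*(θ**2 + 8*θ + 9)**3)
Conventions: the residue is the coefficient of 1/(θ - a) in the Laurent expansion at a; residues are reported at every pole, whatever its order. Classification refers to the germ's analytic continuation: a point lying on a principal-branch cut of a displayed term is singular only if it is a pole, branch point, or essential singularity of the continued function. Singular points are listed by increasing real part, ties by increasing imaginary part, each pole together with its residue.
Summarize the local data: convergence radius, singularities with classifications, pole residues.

Radius of convergence at 0: 1.
At -4 - sqrt(7): a pole of order 3; residue -(27/46648)*sqrt(7).
At -4 + sqrt(7): a pole of order 3; residue (27/46648)*sqrt(7).
At 1: a logarithmic branch point.

Denominator factor (θ**2 + 8*θ + 9)^3: discriminant 28, real irrational roots -4 + sqrt(7) and -4 - sqrt(7); poles of order 3, moduli 4 - sqrt(7) and 4 + sqrt(7).
Branch term (-11/5)*log(1 - θ/(1)): its argument vanishes at θ = 1, a logarithmic branch point, modulus 1.
The radius of convergence is the smallest modulus among the singular points: 1.
The branch term is analytic at -4 - sqrt(7) and contributes nothing to the residue; only the rational part matters.
The factor θ**2 + 8*θ + 9 splits as (θ - a)(θ - a') with a = -4 - sqrt(7), a' = -4 + sqrt(7). At the order-3 pole a set g(θ) = (θ - a)^3*(rational part) = [18/17] / (θ - a')^3.
Order-3 pole: residue = g''(a)/2; g''(-4 - sqrt(7)) = -(27/23324)*sqrt(7), so the residue is -(27/46648)*sqrt(7).
The branch term is analytic at -4 + sqrt(7) and contributes nothing to the residue; only the rational part matters.
The factor θ**2 + 8*θ + 9 splits as (θ - a)(θ - a') with a = -4 + sqrt(7), a' = -4 - sqrt(7). At the order-3 pole a set g(θ) = (θ - a)^3*(rational part) = [18/17] / (θ - a')^3.
Order-3 pole: residue = g''(a)/2; g''(-4 + sqrt(7)) = (27/23324)*sqrt(7), so the residue is (27/46648)*sqrt(7).
List the singular points by increasing real part (a conjugate pair: the negative imaginary part first).


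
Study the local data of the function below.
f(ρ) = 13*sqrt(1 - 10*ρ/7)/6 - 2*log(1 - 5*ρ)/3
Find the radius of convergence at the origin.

The radius of convergence is 1/5.

Branch term (13/6)*sqrt(1 - ρ/(7/10)): its argument vanishes at ρ = 7/10, a square-root branch point, modulus 7/10.
Branch term (-2/3)*log(1 - ρ/(1/5)): its argument vanishes at ρ = 1/5, a logarithmic branch point, modulus 1/5.
The radius of convergence is the smallest modulus among the singular points: 1/5.


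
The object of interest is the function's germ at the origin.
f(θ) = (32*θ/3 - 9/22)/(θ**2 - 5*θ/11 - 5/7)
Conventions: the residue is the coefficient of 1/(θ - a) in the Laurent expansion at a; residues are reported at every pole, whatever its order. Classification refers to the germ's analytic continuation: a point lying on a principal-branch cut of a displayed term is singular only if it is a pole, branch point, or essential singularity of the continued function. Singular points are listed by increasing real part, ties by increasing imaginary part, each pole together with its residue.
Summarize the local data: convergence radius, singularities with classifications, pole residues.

Radius of convergence at 0: -5/22 + (1/154)*sqrt(18165).
At 5/22 - (1/154)*sqrt(18165): a pole of order 1; residue 16/3 - (133/15570)*sqrt(18165).
At 5/22 + (1/154)*sqrt(18165): a pole of order 1; residue 16/3 + (133/15570)*sqrt(18165).

Denominator factor (θ**2 - 5*θ/11 - 5/7): discriminant 2595/847, real irrational roots 5/22 + (1/154)*sqrt(18165) and 5/22 - (1/154)*sqrt(18165); poles of order 1, moduli 5/22 + (1/154)*sqrt(18165) and -5/22 + (1/154)*sqrt(18165).
The radius of convergence is the smallest modulus among the singular points: -5/22 + (1/154)*sqrt(18165).
The factor θ**2 - 5*θ/11 - 5/7 splits as (θ - a)(θ - a') with a = 5/22 - (1/154)*sqrt(18165), a' = 5/22 + (1/154)*sqrt(18165). At the order-1 pole a set g(θ) = (θ - a)*f(θ) = [32*θ/3 - 9/22] / (θ - a').
Simple pole: residue = g(a) at a = 5/22 - (1/154)*sqrt(18165), which is 16/3 - (133/15570)*sqrt(18165).
The factor θ**2 - 5*θ/11 - 5/7 splits as (θ - a)(θ - a') with a = 5/22 + (1/154)*sqrt(18165), a' = 5/22 - (1/154)*sqrt(18165). At the order-1 pole a set g(θ) = (θ - a)*f(θ) = [32*θ/3 - 9/22] / (θ - a').
Simple pole: residue = g(a) at a = 5/22 + (1/154)*sqrt(18165), which is 16/3 + (133/15570)*sqrt(18165).
List the singular points by increasing real part (a conjugate pair: the negative imaginary part first).


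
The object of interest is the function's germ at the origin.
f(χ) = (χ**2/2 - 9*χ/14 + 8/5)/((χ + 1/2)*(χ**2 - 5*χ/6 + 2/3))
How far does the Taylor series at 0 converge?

Denominator factor (χ + 1/2): pole of order 1 at -1/2, modulus 1/2.
Denominator factor (χ**2 - 5*χ/6 + 2/3): discriminant -71/36, complex-conjugate roots (5/12) + ((1/12)*sqrt(71))*i and (5/12) - ((1/12)*sqrt(71))*i; poles of order 1, moduli (1/3)*sqrt(6) and (1/3)*sqrt(6).
The radius of convergence is the smallest modulus among the singular points: 1/2.

The radius of convergence is 1/2.


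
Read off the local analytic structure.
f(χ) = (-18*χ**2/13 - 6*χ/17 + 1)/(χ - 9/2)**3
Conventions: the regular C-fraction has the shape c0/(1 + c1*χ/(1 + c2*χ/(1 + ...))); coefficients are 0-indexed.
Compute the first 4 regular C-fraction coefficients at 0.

Taylor coefficients (expand at 0): a_0 = -8/729, a_1 = -128/37179, a_2 = 63184/4349943, a_3 = 1183072/117448461.
c0 = a_0 = -8/729. Peel one level at a time: if S = 1 + c*χ/S' with S'(0) = 1, then c is the χ-coefficient of S and S' = c*χ/(S - 1).
S_1 = c0/f = 1 + (-16/51)*χ + (144250/101439)*χ^2 + ...; c1 = -16/51.
S_2 = c1*χ/(S_1 - 1) = 1 + (72125/15912)*χ + (54473771/2628288)*χ^2 + ...; c2 = 72125/15912.
S_3 = c2*χ/(S_2 - 1) = 1 + (-926054107/202527000)*χ + ...; c3 = -926054107/202527000.

The regular C-fraction coefficients are [-8/729, -16/51, 72125/15912, -926054107/202527000].


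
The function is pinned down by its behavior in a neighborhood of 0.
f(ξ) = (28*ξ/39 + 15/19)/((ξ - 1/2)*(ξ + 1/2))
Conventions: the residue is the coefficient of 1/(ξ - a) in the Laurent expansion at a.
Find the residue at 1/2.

At the order-1 pole 1/2 set g(ξ) = (ξ - (1/2))*f(ξ) = (28*ξ/39 + 15/19)/(ξ + 1/2).
Simple pole: residue = g(a) at a = 1/2, which is 851/741.

The residue is 851/741.


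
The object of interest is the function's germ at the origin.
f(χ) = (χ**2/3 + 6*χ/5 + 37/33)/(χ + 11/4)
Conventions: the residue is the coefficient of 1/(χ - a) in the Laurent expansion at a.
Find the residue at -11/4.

The residue is 301/880.

At the order-1 pole -11/4 set g(χ) = (χ - (-11/4))*f(χ) = χ**2/3 + 6*χ/5 + 37/33.
Simple pole: residue = g(a) at a = -11/4, which is 301/880.


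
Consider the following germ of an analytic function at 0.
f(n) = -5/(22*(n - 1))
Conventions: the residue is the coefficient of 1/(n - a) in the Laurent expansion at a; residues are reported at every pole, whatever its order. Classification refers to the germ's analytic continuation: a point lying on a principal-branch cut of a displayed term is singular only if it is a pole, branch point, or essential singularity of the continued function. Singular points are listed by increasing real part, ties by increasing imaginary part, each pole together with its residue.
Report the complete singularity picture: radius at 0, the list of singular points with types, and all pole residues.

Denominator factor (n - 1): pole of order 1 at 1, modulus 1.
The radius of convergence is the smallest modulus among the singular points: 1.
At the order-1 pole 1 set g(n) = (n - (1))*f(n) = -5/22.
Simple pole: residue = g(a) at a = 1, which is -5/22.

Radius of convergence at 0: 1.
At 1: a pole of order 1; residue -5/22.


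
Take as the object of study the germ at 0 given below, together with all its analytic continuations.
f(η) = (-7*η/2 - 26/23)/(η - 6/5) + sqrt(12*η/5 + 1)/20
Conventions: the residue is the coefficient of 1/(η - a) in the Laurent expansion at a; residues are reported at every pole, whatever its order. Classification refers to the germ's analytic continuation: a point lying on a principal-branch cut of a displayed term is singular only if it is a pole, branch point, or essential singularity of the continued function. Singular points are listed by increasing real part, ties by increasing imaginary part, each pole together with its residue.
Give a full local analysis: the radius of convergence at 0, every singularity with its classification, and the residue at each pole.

Radius of convergence at 0: 5/12.
At -5/12: an algebraic (square-root) branch point.
At 6/5: a pole of order 1; residue -613/115.

Denominator factor (η - 6/5): pole of order 1 at 6/5, modulus 6/5.
Branch term (1/20)*sqrt(1 - η/(-5/12)): its argument vanishes at η = -5/12, a square-root branch point, modulus 5/12.
The radius of convergence is the smallest modulus among the singular points: 5/12.
The branch term is analytic at 6/5 and contributes nothing to the residue; only the rational part matters.
At the order-1 pole 6/5 set g(η) = (η - (6/5))*(rational part) = -7*η/2 - 26/23.
Simple pole: residue = g(a) at a = 6/5, which is -613/115.
List the singular points by increasing real part (a conjugate pair: the negative imaginary part first).


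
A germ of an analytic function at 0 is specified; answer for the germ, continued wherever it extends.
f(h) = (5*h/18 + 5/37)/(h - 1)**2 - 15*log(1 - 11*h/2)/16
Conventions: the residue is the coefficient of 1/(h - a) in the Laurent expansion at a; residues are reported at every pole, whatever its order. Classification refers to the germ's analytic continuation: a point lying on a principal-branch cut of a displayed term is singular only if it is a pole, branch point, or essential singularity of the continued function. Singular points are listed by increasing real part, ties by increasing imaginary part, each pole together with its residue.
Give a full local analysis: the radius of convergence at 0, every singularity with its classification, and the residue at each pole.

Radius of convergence at 0: 2/11.
At 2/11: a logarithmic branch point.
At 1: a pole of order 2; residue 5/18.

Denominator factor (h - 1)^2: pole of order 2 at 1, modulus 1.
Branch term (-15/16)*log(1 - h/(2/11)): its argument vanishes at h = 2/11, a logarithmic branch point, modulus 2/11.
The radius of convergence is the smallest modulus among the singular points: 2/11.
The branch term is analytic at 1 and contributes nothing to the residue; only the rational part matters.
At the order-2 pole 1 set g(h) = (h - (1))^2*(rational part) = 5*h/18 + 5/37.
Order-2 pole: residue = g'(a); g'(1) = 5/18, so the residue is 5/18.
List the singular points by increasing real part (a conjugate pair: the negative imaginary part first).


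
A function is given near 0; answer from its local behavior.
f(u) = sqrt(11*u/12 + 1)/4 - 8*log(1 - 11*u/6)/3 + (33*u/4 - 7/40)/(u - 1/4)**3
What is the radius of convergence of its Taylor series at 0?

The radius of convergence is 1/4.

Denominator factor (u - 1/4)^3: pole of order 3 at 1/4, modulus 1/4.
Branch term (1/4)*sqrt(1 - u/(-12/11)): its argument vanishes at u = -12/11, a square-root branch point, modulus 12/11.
Branch term (-8/3)*log(1 - u/(6/11)): its argument vanishes at u = 6/11, a logarithmic branch point, modulus 6/11.
The radius of convergence is the smallest modulus among the singular points: 1/4.


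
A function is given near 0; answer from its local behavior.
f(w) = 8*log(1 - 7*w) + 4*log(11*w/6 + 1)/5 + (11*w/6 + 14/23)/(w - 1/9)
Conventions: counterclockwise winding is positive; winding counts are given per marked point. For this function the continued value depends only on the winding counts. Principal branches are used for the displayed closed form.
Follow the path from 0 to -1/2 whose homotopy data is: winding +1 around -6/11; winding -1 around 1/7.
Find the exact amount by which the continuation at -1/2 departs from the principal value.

The rational part is single-valued and drops out of the difference; each branch term changes only by its own monodromy.
(8)*log(1 - w/(1/7)): each positive loop around 1/7 adds 2*pi*i to the log, so winding -1 contributes (8)*(-1)*2*pi*i = -(16)*pi*i.
(4/5)*log(1 - w/(-6/11)): each positive loop around -6/11 adds 2*pi*i to the log, so winding +1 contributes (4/5)*(1)*2*pi*i = (8/5)*pi*i.
Summing the contributions at w = -1/2 gives -(72/5)*pi*i.

Continued minus principal equals -(72/5)*pi*i.


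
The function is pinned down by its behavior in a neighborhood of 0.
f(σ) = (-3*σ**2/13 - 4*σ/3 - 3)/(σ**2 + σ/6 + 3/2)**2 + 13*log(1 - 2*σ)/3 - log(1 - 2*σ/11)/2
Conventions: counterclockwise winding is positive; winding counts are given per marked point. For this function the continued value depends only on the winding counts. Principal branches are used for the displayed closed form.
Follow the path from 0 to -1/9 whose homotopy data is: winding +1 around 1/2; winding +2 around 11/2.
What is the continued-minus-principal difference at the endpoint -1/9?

The rational part is single-valued and drops out of the difference; each branch term changes only by its own monodromy.
(13/3)*log(1 - σ/(1/2)): each positive loop around 1/2 adds 2*pi*i to the log, so winding +1 contributes (13/3)*(1)*2*pi*i = (26/3)*pi*i.
(-1/2)*log(1 - σ/(11/2)): each positive loop around 11/2 adds 2*pi*i to the log, so winding +2 contributes (-1/2)*(2)*2*pi*i = -(2)*pi*i.
Summing the contributions at σ = -1/9 gives (20/3)*pi*i.

Continued minus principal equals (20/3)*pi*i.


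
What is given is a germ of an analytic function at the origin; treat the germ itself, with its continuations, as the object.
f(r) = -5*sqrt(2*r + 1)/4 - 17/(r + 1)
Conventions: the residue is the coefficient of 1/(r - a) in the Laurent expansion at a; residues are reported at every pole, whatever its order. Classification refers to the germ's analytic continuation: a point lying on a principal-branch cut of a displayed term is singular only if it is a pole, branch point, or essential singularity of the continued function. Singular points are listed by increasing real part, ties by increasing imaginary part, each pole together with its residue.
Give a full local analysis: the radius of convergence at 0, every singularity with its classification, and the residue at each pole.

Radius of convergence at 0: 1/2.
At -1: a pole of order 1; residue -17.
At -1/2: an algebraic (square-root) branch point.

Denominator factor (r + 1): pole of order 1 at -1, modulus 1.
Branch term (-5/4)*sqrt(1 - r/(-1/2)): its argument vanishes at r = -1/2, a square-root branch point, modulus 1/2.
The radius of convergence is the smallest modulus among the singular points: 1/2.
The branch term is analytic at -1 and contributes nothing to the residue; only the rational part matters.
At the order-1 pole -1 set g(r) = (r - (-1))*(rational part) = -17.
Simple pole: residue = g(a) at a = -1, which is -17.
List the singular points by increasing real part (a conjugate pair: the negative imaginary part first).


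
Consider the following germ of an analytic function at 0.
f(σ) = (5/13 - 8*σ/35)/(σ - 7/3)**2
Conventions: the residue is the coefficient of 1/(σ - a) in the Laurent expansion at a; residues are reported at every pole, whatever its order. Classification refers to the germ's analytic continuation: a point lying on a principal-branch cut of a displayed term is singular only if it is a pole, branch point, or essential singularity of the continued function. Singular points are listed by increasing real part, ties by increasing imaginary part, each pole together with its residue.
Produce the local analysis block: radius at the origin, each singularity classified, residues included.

Denominator factor (σ - 7/3)^2: pole of order 2 at 7/3, modulus 7/3.
The radius of convergence is the smallest modulus among the singular points: 7/3.
At the order-2 pole 7/3 set g(σ) = (σ - (7/3))^2*f(σ) = 5/13 - 8*σ/35.
Order-2 pole: residue = g'(a); g'(7/3) = -8/35, so the residue is -8/35.

Radius of convergence at 0: 7/3.
At 7/3: a pole of order 2; residue -8/35.


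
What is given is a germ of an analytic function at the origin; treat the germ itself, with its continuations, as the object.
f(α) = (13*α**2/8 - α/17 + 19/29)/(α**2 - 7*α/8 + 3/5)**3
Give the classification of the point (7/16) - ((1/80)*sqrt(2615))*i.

The point is a pole of order 3.

The denominator factor α**2 - 7*α/8 + 3/5 vanishes at (7/16) - ((1/80)*sqrt(2615))*i and appears to the power 3; the numerator there equals (697949/2524160) - ((1483/87040)*sqrt(2615))*i, nonzero, and no other factor vanishes.
Hence a pole whose order is the multiplicity, 3.


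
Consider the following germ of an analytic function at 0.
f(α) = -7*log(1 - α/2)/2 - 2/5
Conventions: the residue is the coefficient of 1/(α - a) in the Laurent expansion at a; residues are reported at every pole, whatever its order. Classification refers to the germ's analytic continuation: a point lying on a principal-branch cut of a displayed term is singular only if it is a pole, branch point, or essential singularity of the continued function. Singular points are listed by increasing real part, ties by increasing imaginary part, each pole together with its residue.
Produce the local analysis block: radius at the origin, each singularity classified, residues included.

Branch term (-7/2)*log(1 - α/(2)): its argument vanishes at α = 2, a logarithmic branch point, modulus 2.
The radius of convergence is the smallest modulus among the singular points: 2.

Radius of convergence at 0: 2.
At 2: a logarithmic branch point.


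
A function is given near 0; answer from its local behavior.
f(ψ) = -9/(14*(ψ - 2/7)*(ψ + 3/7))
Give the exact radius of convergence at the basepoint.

The radius of convergence is 2/7.

Denominator factor (ψ - 2/7): pole of order 1 at 2/7, modulus 2/7.
Denominator factor (ψ + 3/7): pole of order 1 at -3/7, modulus 3/7.
The radius of convergence is the smallest modulus among the singular points: 2/7.


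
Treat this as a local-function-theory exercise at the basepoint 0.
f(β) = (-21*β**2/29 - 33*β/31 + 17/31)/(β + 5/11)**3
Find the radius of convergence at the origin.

Denominator factor (β + 5/11)^3: pole of order 3 at -5/11, modulus 5/11.
The radius of convergence is the smallest modulus among the singular points: 5/11.

The radius of convergence is 5/11.


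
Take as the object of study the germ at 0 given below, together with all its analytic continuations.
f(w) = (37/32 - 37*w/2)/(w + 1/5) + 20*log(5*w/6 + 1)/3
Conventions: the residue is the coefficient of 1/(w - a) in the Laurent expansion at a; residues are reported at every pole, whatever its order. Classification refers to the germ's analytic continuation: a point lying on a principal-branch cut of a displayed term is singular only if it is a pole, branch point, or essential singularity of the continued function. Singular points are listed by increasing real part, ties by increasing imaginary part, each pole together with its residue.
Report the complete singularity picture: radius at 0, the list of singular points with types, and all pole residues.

Radius of convergence at 0: 1/5.
At -6/5: a logarithmic branch point.
At -1/5: a pole of order 1; residue 777/160.

Denominator factor (w + 1/5): pole of order 1 at -1/5, modulus 1/5.
Branch term (20/3)*log(1 - w/(-6/5)): its argument vanishes at w = -6/5, a logarithmic branch point, modulus 6/5.
The radius of convergence is the smallest modulus among the singular points: 1/5.
The branch term is analytic at -1/5 and contributes nothing to the residue; only the rational part matters.
At the order-1 pole -1/5 set g(w) = (w - (-1/5))*(rational part) = 37/32 - 37*w/2.
Simple pole: residue = g(a) at a = -1/5, which is 777/160.
List the singular points by increasing real part (a conjugate pair: the negative imaginary part first).


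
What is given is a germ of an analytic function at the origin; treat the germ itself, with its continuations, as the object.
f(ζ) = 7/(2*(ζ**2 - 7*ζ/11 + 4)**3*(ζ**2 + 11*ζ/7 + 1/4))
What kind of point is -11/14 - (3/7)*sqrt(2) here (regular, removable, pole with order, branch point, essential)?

The point is a pole of order 1.

The denominator factor ζ**2 + 11*ζ/7 + 1/4 vanishes at -11/14 - (3/7)*sqrt(2) and appears to the power 1; the numerator there equals 7/2, nonzero, and no other factor vanishes.
Hence a pole whose order is the multiplicity, 1.


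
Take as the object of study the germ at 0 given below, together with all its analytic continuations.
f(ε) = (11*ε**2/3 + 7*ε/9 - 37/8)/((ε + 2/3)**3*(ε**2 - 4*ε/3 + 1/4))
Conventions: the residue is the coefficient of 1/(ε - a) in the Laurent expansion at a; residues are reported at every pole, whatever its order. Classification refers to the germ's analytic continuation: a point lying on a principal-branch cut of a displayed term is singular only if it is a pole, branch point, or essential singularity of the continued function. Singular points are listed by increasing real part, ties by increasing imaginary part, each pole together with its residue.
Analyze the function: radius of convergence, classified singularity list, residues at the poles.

Radius of convergence at 0: 2/3 - (1/6)*sqrt(7).
At -2/3: a pole of order 3; residue -143026/20577.
At 2/3 - (1/6)*sqrt(7): a pole of order 1; residue 71513/20577 + (181084/144039)*sqrt(7).
At 2/3 + (1/6)*sqrt(7): a pole of order 1; residue 71513/20577 - (181084/144039)*sqrt(7).

Denominator factor (ε**2 - 4*ε/3 + 1/4): discriminant 7/9, real irrational roots 2/3 + (1/6)*sqrt(7) and 2/3 - (1/6)*sqrt(7); poles of order 1, moduli 2/3 + (1/6)*sqrt(7) and 2/3 - (1/6)*sqrt(7).
Denominator factor (ε + 2/3)^3: pole of order 3 at -2/3, modulus 2/3.
The radius of convergence is the smallest modulus among the singular points: 2/3 - (1/6)*sqrt(7).
At the order-3 pole -2/3 set g(ε) = (ε - (-2/3))^3*f(ε) = (11*ε**2/3 + 7*ε/9 - 37/8)/(ε**2 - 4*ε/3 + 1/4).
Order-3 pole: residue = g''(a)/2; g''(-2/3) = -286052/20577, so the residue is -143026/20577.
The factor ε**2 - 4*ε/3 + 1/4 splits as (ε - a)(ε - a') with a = 2/3 - (1/6)*sqrt(7), a' = 2/3 + (1/6)*sqrt(7). At the order-1 pole a set g(ε) = (ε - a)*f(ε) = [(11*ε**2/3 + 7*ε/9 - 37/8)/(ε + 2/3)**3] / (ε - a').
Simple pole: residue = g(a) at a = 2/3 - (1/6)*sqrt(7), which is 71513/20577 + (181084/144039)*sqrt(7).
The factor ε**2 - 4*ε/3 + 1/4 splits as (ε - a)(ε - a') with a = 2/3 + (1/6)*sqrt(7), a' = 2/3 - (1/6)*sqrt(7). At the order-1 pole a set g(ε) = (ε - a)*f(ε) = [(11*ε**2/3 + 7*ε/9 - 37/8)/(ε + 2/3)**3] / (ε - a').
Simple pole: residue = g(a) at a = 2/3 + (1/6)*sqrt(7), which is 71513/20577 - (181084/144039)*sqrt(7).
List the singular points by increasing real part (a conjugate pair: the negative imaginary part first).


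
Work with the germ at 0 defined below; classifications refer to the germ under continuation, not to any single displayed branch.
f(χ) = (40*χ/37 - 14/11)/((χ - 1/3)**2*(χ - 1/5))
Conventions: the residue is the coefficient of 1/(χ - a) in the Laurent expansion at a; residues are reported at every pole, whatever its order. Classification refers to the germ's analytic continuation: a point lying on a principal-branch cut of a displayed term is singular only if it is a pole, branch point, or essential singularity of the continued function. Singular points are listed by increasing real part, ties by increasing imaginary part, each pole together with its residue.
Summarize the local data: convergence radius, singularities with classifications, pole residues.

Radius of convergence at 0: 1/5.
At 1/5: a pole of order 1; residue -48375/814.
At 1/3: a pole of order 2; residue 48375/814.

Denominator factor (χ - 1/3)^2: pole of order 2 at 1/3, modulus 1/3.
Denominator factor (χ - 1/5): pole of order 1 at 1/5, modulus 1/5.
The radius of convergence is the smallest modulus among the singular points: 1/5.
At the order-1 pole 1/5 set g(χ) = (χ - (1/5))*f(χ) = (40*χ/37 - 14/11)/(χ - 1/3)**2.
Simple pole: residue = g(a) at a = 1/5, which is -48375/814.
At the order-2 pole 1/3 set g(χ) = (χ - (1/3))^2*f(χ) = (40*χ/37 - 14/11)/(χ - 1/5).
Order-2 pole: residue = g'(a); g'(1/3) = 48375/814, so the residue is 48375/814.
List the singular points by increasing real part (a conjugate pair: the negative imaginary part first).


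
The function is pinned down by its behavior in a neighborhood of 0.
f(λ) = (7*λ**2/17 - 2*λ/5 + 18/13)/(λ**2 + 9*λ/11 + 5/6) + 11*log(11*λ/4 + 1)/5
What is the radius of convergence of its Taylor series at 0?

The radius of convergence is 4/11.

Denominator factor (λ**2 + 9*λ/11 + 5/6): discriminant -967/363, complex-conjugate roots (-9/22) + ((1/66)*sqrt(2901))*i and (-9/22) - ((1/66)*sqrt(2901))*i; poles of order 1, moduli (1/6)*sqrt(30) and (1/6)*sqrt(30).
Branch term (11/5)*log(1 - λ/(-4/11)): its argument vanishes at λ = -4/11, a logarithmic branch point, modulus 4/11.
The radius of convergence is the smallest modulus among the singular points: 4/11.


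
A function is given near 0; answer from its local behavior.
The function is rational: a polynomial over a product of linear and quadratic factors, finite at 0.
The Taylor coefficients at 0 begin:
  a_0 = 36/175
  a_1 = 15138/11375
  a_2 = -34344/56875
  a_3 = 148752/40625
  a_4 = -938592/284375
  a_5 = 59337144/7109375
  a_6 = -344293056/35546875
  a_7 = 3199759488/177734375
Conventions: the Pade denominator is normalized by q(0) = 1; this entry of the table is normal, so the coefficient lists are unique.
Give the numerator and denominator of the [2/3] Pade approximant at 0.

Taylor coefficients needed (read off): a_0 = 36/175, a_1 = 15138/11375, a_2 = -34344/56875, a_3 = 148752/40625, a_4 = -938592/284375, a_5 = 59337144/7109375.
Write the denominator as Q(y) = 1 + q1*y + q2*y^2 + q3*y^3. Requiring Q*f - P = O(y^6) with deg P <= 2 kills the coefficients of y^3..y^5 in Q*f:
  y^3: a_3 + q1*a_2 + q2*a_1 + q3*a_0 = 0, i.e. 148752/40625 + (-34344/56875)*q1 + (15138/11375)*q2 + (36/175)*q3 = 0.
  y^4: a_4 + q1*a_3 + q2*a_2 + q3*a_1 = 0, i.e. -938592/284375 + (148752/40625)*q1 + (-34344/56875)*q2 + (15138/11375)*q3 = 0.
  y^5: a_5 + q1*a_4 + q2*a_3 + q3*a_2 = 0, i.e. 59337144/7109375 + (-938592/284375)*q1 + (148752/40625)*q2 + (-34344/56875)*q3 = 0.
Solving this linear system: q1 = 340416563/126616860, q2 = -114085933/158271075, q3 = -830012582/158271075.
The numerator is Q*f truncated at degree 2: P0 = a_0 = 36/175; P1 = a_1 + q1*a_0 = 3014778649/1600296425; P2 = a_2 + q1*a_1 + q2*a_0 = 9044335947/3200592850.

The Pade approximant has numerator coefficients [36/175, 3014778649/1600296425, 9044335947/3200592850]; denominator coefficients [1, 340416563/126616860, -114085933/158271075, -830012582/158271075].
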